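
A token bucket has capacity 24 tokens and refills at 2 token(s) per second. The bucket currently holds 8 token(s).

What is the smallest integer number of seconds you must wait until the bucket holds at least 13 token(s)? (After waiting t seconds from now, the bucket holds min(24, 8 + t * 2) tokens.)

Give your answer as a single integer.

Need 8 + t * 2 >= 13, so t >= 5/2.
Smallest integer t = ceil(5/2) = 3.

Answer: 3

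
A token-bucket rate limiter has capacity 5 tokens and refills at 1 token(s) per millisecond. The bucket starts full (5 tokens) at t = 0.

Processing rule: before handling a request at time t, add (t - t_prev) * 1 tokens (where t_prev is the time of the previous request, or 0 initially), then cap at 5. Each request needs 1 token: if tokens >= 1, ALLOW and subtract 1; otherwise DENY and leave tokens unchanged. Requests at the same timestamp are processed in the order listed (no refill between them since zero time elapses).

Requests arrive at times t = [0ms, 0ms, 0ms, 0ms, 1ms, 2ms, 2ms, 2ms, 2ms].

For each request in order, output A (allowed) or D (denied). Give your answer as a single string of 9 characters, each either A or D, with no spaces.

Simulating step by step:
  req#1 t=0ms: ALLOW
  req#2 t=0ms: ALLOW
  req#3 t=0ms: ALLOW
  req#4 t=0ms: ALLOW
  req#5 t=1ms: ALLOW
  req#6 t=2ms: ALLOW
  req#7 t=2ms: ALLOW
  req#8 t=2ms: DENY
  req#9 t=2ms: DENY

Answer: AAAAAAADD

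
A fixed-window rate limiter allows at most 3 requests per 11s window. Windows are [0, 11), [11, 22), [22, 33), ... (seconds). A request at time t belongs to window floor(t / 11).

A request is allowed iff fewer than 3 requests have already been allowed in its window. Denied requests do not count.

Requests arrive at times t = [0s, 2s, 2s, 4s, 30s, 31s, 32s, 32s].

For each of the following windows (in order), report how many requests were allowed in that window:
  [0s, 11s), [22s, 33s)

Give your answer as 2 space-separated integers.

Answer: 3 3

Derivation:
Processing requests:
  req#1 t=0s (window 0): ALLOW
  req#2 t=2s (window 0): ALLOW
  req#3 t=2s (window 0): ALLOW
  req#4 t=4s (window 0): DENY
  req#5 t=30s (window 2): ALLOW
  req#6 t=31s (window 2): ALLOW
  req#7 t=32s (window 2): ALLOW
  req#8 t=32s (window 2): DENY

Allowed counts by window: 3 3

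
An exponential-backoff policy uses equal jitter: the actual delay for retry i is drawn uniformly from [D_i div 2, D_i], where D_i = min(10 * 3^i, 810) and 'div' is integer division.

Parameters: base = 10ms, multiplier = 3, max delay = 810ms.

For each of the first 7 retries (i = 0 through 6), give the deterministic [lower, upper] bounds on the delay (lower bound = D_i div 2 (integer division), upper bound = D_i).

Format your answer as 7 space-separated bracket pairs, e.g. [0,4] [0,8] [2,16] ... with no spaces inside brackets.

Answer: [5,10] [15,30] [45,90] [135,270] [405,810] [405,810] [405,810]

Derivation:
Computing bounds per retry:
  i=0: D_i=min(10*3^0,810)=10, bounds=[5,10]
  i=1: D_i=min(10*3^1,810)=30, bounds=[15,30]
  i=2: D_i=min(10*3^2,810)=90, bounds=[45,90]
  i=3: D_i=min(10*3^3,810)=270, bounds=[135,270]
  i=4: D_i=min(10*3^4,810)=810, bounds=[405,810]
  i=5: D_i=min(10*3^5,810)=810, bounds=[405,810]
  i=6: D_i=min(10*3^6,810)=810, bounds=[405,810]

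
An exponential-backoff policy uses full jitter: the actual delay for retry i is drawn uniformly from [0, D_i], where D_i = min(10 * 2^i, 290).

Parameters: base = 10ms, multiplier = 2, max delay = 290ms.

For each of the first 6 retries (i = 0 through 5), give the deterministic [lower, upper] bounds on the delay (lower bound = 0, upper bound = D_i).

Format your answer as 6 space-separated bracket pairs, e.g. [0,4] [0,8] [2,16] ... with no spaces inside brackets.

Answer: [0,10] [0,20] [0,40] [0,80] [0,160] [0,290]

Derivation:
Computing bounds per retry:
  i=0: D_i=min(10*2^0,290)=10, bounds=[0,10]
  i=1: D_i=min(10*2^1,290)=20, bounds=[0,20]
  i=2: D_i=min(10*2^2,290)=40, bounds=[0,40]
  i=3: D_i=min(10*2^3,290)=80, bounds=[0,80]
  i=4: D_i=min(10*2^4,290)=160, bounds=[0,160]
  i=5: D_i=min(10*2^5,290)=290, bounds=[0,290]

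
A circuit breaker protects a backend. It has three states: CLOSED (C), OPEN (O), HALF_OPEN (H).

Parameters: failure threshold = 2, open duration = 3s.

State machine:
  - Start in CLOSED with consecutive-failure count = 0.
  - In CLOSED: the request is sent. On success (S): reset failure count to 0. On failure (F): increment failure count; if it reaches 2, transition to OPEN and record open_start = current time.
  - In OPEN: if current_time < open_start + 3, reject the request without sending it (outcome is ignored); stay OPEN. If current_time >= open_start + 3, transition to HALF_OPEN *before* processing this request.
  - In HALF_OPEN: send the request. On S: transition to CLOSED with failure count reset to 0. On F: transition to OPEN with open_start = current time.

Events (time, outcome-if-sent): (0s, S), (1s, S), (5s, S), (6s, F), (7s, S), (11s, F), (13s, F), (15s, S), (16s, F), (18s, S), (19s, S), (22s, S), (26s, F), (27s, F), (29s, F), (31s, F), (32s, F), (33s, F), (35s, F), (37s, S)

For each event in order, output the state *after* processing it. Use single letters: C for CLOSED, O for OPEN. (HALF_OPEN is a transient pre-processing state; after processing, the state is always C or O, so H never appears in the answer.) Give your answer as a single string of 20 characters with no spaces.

Answer: CCCCCCOOOOCCCOOOOOOO

Derivation:
State after each event:
  event#1 t=0s outcome=S: state=CLOSED
  event#2 t=1s outcome=S: state=CLOSED
  event#3 t=5s outcome=S: state=CLOSED
  event#4 t=6s outcome=F: state=CLOSED
  event#5 t=7s outcome=S: state=CLOSED
  event#6 t=11s outcome=F: state=CLOSED
  event#7 t=13s outcome=F: state=OPEN
  event#8 t=15s outcome=S: state=OPEN
  event#9 t=16s outcome=F: state=OPEN
  event#10 t=18s outcome=S: state=OPEN
  event#11 t=19s outcome=S: state=CLOSED
  event#12 t=22s outcome=S: state=CLOSED
  event#13 t=26s outcome=F: state=CLOSED
  event#14 t=27s outcome=F: state=OPEN
  event#15 t=29s outcome=F: state=OPEN
  event#16 t=31s outcome=F: state=OPEN
  event#17 t=32s outcome=F: state=OPEN
  event#18 t=33s outcome=F: state=OPEN
  event#19 t=35s outcome=F: state=OPEN
  event#20 t=37s outcome=S: state=OPEN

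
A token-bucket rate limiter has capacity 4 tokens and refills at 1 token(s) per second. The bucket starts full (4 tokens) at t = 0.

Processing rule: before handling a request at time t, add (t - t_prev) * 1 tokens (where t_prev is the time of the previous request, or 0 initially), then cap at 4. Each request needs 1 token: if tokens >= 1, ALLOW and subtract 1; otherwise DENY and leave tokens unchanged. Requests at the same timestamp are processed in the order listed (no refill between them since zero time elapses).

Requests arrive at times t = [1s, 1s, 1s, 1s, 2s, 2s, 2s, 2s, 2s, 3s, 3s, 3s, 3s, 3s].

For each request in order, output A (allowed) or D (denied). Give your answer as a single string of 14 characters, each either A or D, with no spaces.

Answer: AAAAADDDDADDDD

Derivation:
Simulating step by step:
  req#1 t=1s: ALLOW
  req#2 t=1s: ALLOW
  req#3 t=1s: ALLOW
  req#4 t=1s: ALLOW
  req#5 t=2s: ALLOW
  req#6 t=2s: DENY
  req#7 t=2s: DENY
  req#8 t=2s: DENY
  req#9 t=2s: DENY
  req#10 t=3s: ALLOW
  req#11 t=3s: DENY
  req#12 t=3s: DENY
  req#13 t=3s: DENY
  req#14 t=3s: DENY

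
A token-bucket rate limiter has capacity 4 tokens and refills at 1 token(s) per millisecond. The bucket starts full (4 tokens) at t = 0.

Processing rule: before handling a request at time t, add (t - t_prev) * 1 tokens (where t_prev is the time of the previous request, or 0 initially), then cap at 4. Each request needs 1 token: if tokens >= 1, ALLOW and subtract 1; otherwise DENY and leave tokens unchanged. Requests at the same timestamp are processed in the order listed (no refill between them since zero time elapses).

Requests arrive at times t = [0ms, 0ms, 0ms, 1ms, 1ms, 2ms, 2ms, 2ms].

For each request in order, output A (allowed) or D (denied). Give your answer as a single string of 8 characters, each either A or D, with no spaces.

Answer: AAAAAADD

Derivation:
Simulating step by step:
  req#1 t=0ms: ALLOW
  req#2 t=0ms: ALLOW
  req#3 t=0ms: ALLOW
  req#4 t=1ms: ALLOW
  req#5 t=1ms: ALLOW
  req#6 t=2ms: ALLOW
  req#7 t=2ms: DENY
  req#8 t=2ms: DENY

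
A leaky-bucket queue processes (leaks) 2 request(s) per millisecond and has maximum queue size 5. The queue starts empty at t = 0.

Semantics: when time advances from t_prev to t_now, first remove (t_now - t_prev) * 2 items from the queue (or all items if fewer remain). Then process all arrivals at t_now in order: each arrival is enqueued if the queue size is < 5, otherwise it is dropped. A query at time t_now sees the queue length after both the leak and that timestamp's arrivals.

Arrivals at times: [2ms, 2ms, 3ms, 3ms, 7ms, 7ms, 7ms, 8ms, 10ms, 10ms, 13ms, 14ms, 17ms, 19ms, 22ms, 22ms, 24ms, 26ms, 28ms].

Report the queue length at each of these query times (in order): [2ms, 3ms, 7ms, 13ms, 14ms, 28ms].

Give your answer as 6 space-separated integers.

Answer: 2 2 3 1 1 1

Derivation:
Queue lengths at query times:
  query t=2ms: backlog = 2
  query t=3ms: backlog = 2
  query t=7ms: backlog = 3
  query t=13ms: backlog = 1
  query t=14ms: backlog = 1
  query t=28ms: backlog = 1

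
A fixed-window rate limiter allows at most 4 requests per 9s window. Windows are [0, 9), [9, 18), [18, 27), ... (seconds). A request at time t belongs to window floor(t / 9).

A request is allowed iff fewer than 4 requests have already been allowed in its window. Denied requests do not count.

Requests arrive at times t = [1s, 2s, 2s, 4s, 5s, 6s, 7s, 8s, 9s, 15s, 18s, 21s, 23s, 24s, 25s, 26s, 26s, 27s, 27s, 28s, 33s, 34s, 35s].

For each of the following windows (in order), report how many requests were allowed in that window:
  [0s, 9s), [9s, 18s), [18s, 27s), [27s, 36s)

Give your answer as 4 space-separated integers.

Answer: 4 2 4 4

Derivation:
Processing requests:
  req#1 t=1s (window 0): ALLOW
  req#2 t=2s (window 0): ALLOW
  req#3 t=2s (window 0): ALLOW
  req#4 t=4s (window 0): ALLOW
  req#5 t=5s (window 0): DENY
  req#6 t=6s (window 0): DENY
  req#7 t=7s (window 0): DENY
  req#8 t=8s (window 0): DENY
  req#9 t=9s (window 1): ALLOW
  req#10 t=15s (window 1): ALLOW
  req#11 t=18s (window 2): ALLOW
  req#12 t=21s (window 2): ALLOW
  req#13 t=23s (window 2): ALLOW
  req#14 t=24s (window 2): ALLOW
  req#15 t=25s (window 2): DENY
  req#16 t=26s (window 2): DENY
  req#17 t=26s (window 2): DENY
  req#18 t=27s (window 3): ALLOW
  req#19 t=27s (window 3): ALLOW
  req#20 t=28s (window 3): ALLOW
  req#21 t=33s (window 3): ALLOW
  req#22 t=34s (window 3): DENY
  req#23 t=35s (window 3): DENY

Allowed counts by window: 4 2 4 4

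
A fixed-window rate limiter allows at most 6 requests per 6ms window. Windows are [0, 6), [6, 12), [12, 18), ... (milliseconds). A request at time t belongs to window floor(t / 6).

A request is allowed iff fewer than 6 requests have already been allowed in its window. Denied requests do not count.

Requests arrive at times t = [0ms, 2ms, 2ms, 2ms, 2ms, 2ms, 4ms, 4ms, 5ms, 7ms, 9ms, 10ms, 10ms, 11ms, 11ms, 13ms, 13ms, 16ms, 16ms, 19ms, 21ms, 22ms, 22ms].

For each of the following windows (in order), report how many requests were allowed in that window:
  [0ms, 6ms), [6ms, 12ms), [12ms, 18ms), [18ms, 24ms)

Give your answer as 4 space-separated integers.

Answer: 6 6 4 4

Derivation:
Processing requests:
  req#1 t=0ms (window 0): ALLOW
  req#2 t=2ms (window 0): ALLOW
  req#3 t=2ms (window 0): ALLOW
  req#4 t=2ms (window 0): ALLOW
  req#5 t=2ms (window 0): ALLOW
  req#6 t=2ms (window 0): ALLOW
  req#7 t=4ms (window 0): DENY
  req#8 t=4ms (window 0): DENY
  req#9 t=5ms (window 0): DENY
  req#10 t=7ms (window 1): ALLOW
  req#11 t=9ms (window 1): ALLOW
  req#12 t=10ms (window 1): ALLOW
  req#13 t=10ms (window 1): ALLOW
  req#14 t=11ms (window 1): ALLOW
  req#15 t=11ms (window 1): ALLOW
  req#16 t=13ms (window 2): ALLOW
  req#17 t=13ms (window 2): ALLOW
  req#18 t=16ms (window 2): ALLOW
  req#19 t=16ms (window 2): ALLOW
  req#20 t=19ms (window 3): ALLOW
  req#21 t=21ms (window 3): ALLOW
  req#22 t=22ms (window 3): ALLOW
  req#23 t=22ms (window 3): ALLOW

Allowed counts by window: 6 6 4 4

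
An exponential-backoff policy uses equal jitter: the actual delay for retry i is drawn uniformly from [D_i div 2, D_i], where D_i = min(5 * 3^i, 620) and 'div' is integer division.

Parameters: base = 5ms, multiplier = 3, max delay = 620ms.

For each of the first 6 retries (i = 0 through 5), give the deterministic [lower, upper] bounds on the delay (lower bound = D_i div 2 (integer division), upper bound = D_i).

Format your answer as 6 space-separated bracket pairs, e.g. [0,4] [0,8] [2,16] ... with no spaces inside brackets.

Computing bounds per retry:
  i=0: D_i=min(5*3^0,620)=5, bounds=[2,5]
  i=1: D_i=min(5*3^1,620)=15, bounds=[7,15]
  i=2: D_i=min(5*3^2,620)=45, bounds=[22,45]
  i=3: D_i=min(5*3^3,620)=135, bounds=[67,135]
  i=4: D_i=min(5*3^4,620)=405, bounds=[202,405]
  i=5: D_i=min(5*3^5,620)=620, bounds=[310,620]

Answer: [2,5] [7,15] [22,45] [67,135] [202,405] [310,620]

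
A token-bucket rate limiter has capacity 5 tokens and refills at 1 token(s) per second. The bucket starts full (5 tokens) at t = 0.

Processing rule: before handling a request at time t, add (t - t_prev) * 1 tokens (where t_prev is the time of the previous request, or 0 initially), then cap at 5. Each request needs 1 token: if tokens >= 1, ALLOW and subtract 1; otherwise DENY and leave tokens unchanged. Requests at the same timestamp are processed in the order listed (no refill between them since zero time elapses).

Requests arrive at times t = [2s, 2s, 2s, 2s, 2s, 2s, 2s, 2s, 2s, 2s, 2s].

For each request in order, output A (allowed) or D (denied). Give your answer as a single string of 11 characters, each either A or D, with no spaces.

Answer: AAAAADDDDDD

Derivation:
Simulating step by step:
  req#1 t=2s: ALLOW
  req#2 t=2s: ALLOW
  req#3 t=2s: ALLOW
  req#4 t=2s: ALLOW
  req#5 t=2s: ALLOW
  req#6 t=2s: DENY
  req#7 t=2s: DENY
  req#8 t=2s: DENY
  req#9 t=2s: DENY
  req#10 t=2s: DENY
  req#11 t=2s: DENY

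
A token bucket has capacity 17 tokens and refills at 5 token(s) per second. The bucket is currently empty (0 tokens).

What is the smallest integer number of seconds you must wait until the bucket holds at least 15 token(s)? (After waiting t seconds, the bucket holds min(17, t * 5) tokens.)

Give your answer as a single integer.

Need t * 5 >= 15, so t >= 15/5.
Smallest integer t = ceil(15/5) = 3.

Answer: 3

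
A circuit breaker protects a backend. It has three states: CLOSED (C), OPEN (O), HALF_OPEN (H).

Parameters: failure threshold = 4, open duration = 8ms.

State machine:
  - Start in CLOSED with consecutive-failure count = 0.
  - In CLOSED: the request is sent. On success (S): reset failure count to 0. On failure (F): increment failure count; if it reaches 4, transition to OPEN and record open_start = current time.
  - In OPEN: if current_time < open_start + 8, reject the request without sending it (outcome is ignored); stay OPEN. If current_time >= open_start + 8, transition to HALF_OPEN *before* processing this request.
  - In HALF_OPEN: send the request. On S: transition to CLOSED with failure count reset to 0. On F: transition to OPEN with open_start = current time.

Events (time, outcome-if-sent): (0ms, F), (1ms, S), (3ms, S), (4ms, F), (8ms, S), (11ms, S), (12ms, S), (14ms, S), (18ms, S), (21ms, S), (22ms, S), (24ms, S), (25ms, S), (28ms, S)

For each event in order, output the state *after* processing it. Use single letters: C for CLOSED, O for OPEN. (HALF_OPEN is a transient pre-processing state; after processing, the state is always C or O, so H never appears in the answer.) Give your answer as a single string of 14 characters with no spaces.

Answer: CCCCCCCCCCCCCC

Derivation:
State after each event:
  event#1 t=0ms outcome=F: state=CLOSED
  event#2 t=1ms outcome=S: state=CLOSED
  event#3 t=3ms outcome=S: state=CLOSED
  event#4 t=4ms outcome=F: state=CLOSED
  event#5 t=8ms outcome=S: state=CLOSED
  event#6 t=11ms outcome=S: state=CLOSED
  event#7 t=12ms outcome=S: state=CLOSED
  event#8 t=14ms outcome=S: state=CLOSED
  event#9 t=18ms outcome=S: state=CLOSED
  event#10 t=21ms outcome=S: state=CLOSED
  event#11 t=22ms outcome=S: state=CLOSED
  event#12 t=24ms outcome=S: state=CLOSED
  event#13 t=25ms outcome=S: state=CLOSED
  event#14 t=28ms outcome=S: state=CLOSED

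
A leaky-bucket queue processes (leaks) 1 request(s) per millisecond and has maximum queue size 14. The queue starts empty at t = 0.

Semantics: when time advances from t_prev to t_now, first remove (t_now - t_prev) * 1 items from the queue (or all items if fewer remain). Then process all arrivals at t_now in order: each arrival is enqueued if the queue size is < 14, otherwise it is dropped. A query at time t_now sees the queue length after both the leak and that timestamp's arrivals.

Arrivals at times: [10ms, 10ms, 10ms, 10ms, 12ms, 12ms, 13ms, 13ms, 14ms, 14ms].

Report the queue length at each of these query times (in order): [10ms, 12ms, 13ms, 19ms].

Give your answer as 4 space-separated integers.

Answer: 4 4 5 1

Derivation:
Queue lengths at query times:
  query t=10ms: backlog = 4
  query t=12ms: backlog = 4
  query t=13ms: backlog = 5
  query t=19ms: backlog = 1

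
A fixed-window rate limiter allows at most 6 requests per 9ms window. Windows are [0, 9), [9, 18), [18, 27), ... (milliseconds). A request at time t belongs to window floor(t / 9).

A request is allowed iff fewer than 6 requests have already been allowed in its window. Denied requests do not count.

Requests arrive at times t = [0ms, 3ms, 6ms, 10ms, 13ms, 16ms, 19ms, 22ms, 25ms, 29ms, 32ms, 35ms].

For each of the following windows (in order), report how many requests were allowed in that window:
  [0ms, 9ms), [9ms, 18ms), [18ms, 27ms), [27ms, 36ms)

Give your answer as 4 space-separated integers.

Processing requests:
  req#1 t=0ms (window 0): ALLOW
  req#2 t=3ms (window 0): ALLOW
  req#3 t=6ms (window 0): ALLOW
  req#4 t=10ms (window 1): ALLOW
  req#5 t=13ms (window 1): ALLOW
  req#6 t=16ms (window 1): ALLOW
  req#7 t=19ms (window 2): ALLOW
  req#8 t=22ms (window 2): ALLOW
  req#9 t=25ms (window 2): ALLOW
  req#10 t=29ms (window 3): ALLOW
  req#11 t=32ms (window 3): ALLOW
  req#12 t=35ms (window 3): ALLOW

Allowed counts by window: 3 3 3 3

Answer: 3 3 3 3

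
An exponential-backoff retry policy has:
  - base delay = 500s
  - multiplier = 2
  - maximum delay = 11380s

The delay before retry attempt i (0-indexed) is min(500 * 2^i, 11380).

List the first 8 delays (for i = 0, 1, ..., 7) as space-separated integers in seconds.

Answer: 500 1000 2000 4000 8000 11380 11380 11380

Derivation:
Computing each delay:
  i=0: min(500*2^0, 11380) = 500
  i=1: min(500*2^1, 11380) = 1000
  i=2: min(500*2^2, 11380) = 2000
  i=3: min(500*2^3, 11380) = 4000
  i=4: min(500*2^4, 11380) = 8000
  i=5: min(500*2^5, 11380) = 11380
  i=6: min(500*2^6, 11380) = 11380
  i=7: min(500*2^7, 11380) = 11380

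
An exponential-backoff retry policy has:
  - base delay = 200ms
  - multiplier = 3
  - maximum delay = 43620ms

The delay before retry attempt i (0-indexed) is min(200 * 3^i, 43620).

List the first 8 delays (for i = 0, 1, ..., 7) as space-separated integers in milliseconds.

Computing each delay:
  i=0: min(200*3^0, 43620) = 200
  i=1: min(200*3^1, 43620) = 600
  i=2: min(200*3^2, 43620) = 1800
  i=3: min(200*3^3, 43620) = 5400
  i=4: min(200*3^4, 43620) = 16200
  i=5: min(200*3^5, 43620) = 43620
  i=6: min(200*3^6, 43620) = 43620
  i=7: min(200*3^7, 43620) = 43620

Answer: 200 600 1800 5400 16200 43620 43620 43620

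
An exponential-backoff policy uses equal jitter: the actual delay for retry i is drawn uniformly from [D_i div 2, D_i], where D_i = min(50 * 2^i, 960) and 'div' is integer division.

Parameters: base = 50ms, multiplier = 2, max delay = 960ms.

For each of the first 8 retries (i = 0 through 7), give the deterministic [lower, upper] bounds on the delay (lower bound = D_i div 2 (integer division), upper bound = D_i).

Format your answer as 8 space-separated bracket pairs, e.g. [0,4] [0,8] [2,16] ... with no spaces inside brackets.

Computing bounds per retry:
  i=0: D_i=min(50*2^0,960)=50, bounds=[25,50]
  i=1: D_i=min(50*2^1,960)=100, bounds=[50,100]
  i=2: D_i=min(50*2^2,960)=200, bounds=[100,200]
  i=3: D_i=min(50*2^3,960)=400, bounds=[200,400]
  i=4: D_i=min(50*2^4,960)=800, bounds=[400,800]
  i=5: D_i=min(50*2^5,960)=960, bounds=[480,960]
  i=6: D_i=min(50*2^6,960)=960, bounds=[480,960]
  i=7: D_i=min(50*2^7,960)=960, bounds=[480,960]

Answer: [25,50] [50,100] [100,200] [200,400] [400,800] [480,960] [480,960] [480,960]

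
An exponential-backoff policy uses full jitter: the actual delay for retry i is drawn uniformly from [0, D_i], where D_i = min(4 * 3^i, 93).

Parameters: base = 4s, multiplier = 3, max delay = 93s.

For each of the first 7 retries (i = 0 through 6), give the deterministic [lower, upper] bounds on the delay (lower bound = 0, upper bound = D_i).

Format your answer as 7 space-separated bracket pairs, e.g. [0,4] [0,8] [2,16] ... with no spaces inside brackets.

Answer: [0,4] [0,12] [0,36] [0,93] [0,93] [0,93] [0,93]

Derivation:
Computing bounds per retry:
  i=0: D_i=min(4*3^0,93)=4, bounds=[0,4]
  i=1: D_i=min(4*3^1,93)=12, bounds=[0,12]
  i=2: D_i=min(4*3^2,93)=36, bounds=[0,36]
  i=3: D_i=min(4*3^3,93)=93, bounds=[0,93]
  i=4: D_i=min(4*3^4,93)=93, bounds=[0,93]
  i=5: D_i=min(4*3^5,93)=93, bounds=[0,93]
  i=6: D_i=min(4*3^6,93)=93, bounds=[0,93]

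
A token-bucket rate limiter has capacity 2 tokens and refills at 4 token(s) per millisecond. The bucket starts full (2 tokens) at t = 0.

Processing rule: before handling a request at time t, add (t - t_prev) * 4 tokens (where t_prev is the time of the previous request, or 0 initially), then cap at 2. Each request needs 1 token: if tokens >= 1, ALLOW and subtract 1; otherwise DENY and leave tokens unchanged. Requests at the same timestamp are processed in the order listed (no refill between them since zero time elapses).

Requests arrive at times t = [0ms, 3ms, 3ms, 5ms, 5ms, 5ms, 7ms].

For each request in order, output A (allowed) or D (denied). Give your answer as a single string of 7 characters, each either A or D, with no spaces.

Answer: AAAAADA

Derivation:
Simulating step by step:
  req#1 t=0ms: ALLOW
  req#2 t=3ms: ALLOW
  req#3 t=3ms: ALLOW
  req#4 t=5ms: ALLOW
  req#5 t=5ms: ALLOW
  req#6 t=5ms: DENY
  req#7 t=7ms: ALLOW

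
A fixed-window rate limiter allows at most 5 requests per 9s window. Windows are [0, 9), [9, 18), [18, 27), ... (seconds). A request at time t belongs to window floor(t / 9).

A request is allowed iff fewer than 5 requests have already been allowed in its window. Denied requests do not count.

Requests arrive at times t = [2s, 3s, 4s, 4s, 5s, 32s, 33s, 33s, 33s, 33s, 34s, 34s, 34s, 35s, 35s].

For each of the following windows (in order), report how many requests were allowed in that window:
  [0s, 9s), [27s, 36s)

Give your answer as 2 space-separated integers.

Processing requests:
  req#1 t=2s (window 0): ALLOW
  req#2 t=3s (window 0): ALLOW
  req#3 t=4s (window 0): ALLOW
  req#4 t=4s (window 0): ALLOW
  req#5 t=5s (window 0): ALLOW
  req#6 t=32s (window 3): ALLOW
  req#7 t=33s (window 3): ALLOW
  req#8 t=33s (window 3): ALLOW
  req#9 t=33s (window 3): ALLOW
  req#10 t=33s (window 3): ALLOW
  req#11 t=34s (window 3): DENY
  req#12 t=34s (window 3): DENY
  req#13 t=34s (window 3): DENY
  req#14 t=35s (window 3): DENY
  req#15 t=35s (window 3): DENY

Allowed counts by window: 5 5

Answer: 5 5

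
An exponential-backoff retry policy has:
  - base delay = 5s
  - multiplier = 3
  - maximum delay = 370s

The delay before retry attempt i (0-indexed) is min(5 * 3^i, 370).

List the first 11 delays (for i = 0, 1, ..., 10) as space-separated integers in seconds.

Answer: 5 15 45 135 370 370 370 370 370 370 370

Derivation:
Computing each delay:
  i=0: min(5*3^0, 370) = 5
  i=1: min(5*3^1, 370) = 15
  i=2: min(5*3^2, 370) = 45
  i=3: min(5*3^3, 370) = 135
  i=4: min(5*3^4, 370) = 370
  i=5: min(5*3^5, 370) = 370
  i=6: min(5*3^6, 370) = 370
  i=7: min(5*3^7, 370) = 370
  i=8: min(5*3^8, 370) = 370
  i=9: min(5*3^9, 370) = 370
  i=10: min(5*3^10, 370) = 370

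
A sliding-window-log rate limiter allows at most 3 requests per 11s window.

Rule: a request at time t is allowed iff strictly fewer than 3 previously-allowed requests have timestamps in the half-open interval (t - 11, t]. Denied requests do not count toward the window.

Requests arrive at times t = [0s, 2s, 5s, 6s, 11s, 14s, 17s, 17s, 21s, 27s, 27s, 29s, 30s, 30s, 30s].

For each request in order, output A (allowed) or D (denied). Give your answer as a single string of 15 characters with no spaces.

Answer: AAADAAADDAAADDD

Derivation:
Tracking allowed requests in the window:
  req#1 t=0s: ALLOW
  req#2 t=2s: ALLOW
  req#3 t=5s: ALLOW
  req#4 t=6s: DENY
  req#5 t=11s: ALLOW
  req#6 t=14s: ALLOW
  req#7 t=17s: ALLOW
  req#8 t=17s: DENY
  req#9 t=21s: DENY
  req#10 t=27s: ALLOW
  req#11 t=27s: ALLOW
  req#12 t=29s: ALLOW
  req#13 t=30s: DENY
  req#14 t=30s: DENY
  req#15 t=30s: DENY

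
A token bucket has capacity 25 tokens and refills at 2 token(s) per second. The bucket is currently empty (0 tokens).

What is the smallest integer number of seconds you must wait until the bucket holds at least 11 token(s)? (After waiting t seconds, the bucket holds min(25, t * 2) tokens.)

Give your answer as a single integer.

Need t * 2 >= 11, so t >= 11/2.
Smallest integer t = ceil(11/2) = 6.

Answer: 6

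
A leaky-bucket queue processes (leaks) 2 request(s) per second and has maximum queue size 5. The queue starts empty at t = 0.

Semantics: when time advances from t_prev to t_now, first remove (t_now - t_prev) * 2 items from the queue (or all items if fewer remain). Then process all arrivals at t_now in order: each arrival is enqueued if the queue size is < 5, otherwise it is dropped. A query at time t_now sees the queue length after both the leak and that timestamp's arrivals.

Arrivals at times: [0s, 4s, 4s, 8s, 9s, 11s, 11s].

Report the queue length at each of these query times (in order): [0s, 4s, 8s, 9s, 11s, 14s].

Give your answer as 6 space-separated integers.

Queue lengths at query times:
  query t=0s: backlog = 1
  query t=4s: backlog = 2
  query t=8s: backlog = 1
  query t=9s: backlog = 1
  query t=11s: backlog = 2
  query t=14s: backlog = 0

Answer: 1 2 1 1 2 0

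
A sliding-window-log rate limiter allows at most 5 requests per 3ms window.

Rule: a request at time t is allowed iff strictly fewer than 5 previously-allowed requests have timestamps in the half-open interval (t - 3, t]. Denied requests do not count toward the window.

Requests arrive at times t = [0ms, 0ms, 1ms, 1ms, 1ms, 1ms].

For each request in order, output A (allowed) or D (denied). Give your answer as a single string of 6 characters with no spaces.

Answer: AAAAAD

Derivation:
Tracking allowed requests in the window:
  req#1 t=0ms: ALLOW
  req#2 t=0ms: ALLOW
  req#3 t=1ms: ALLOW
  req#4 t=1ms: ALLOW
  req#5 t=1ms: ALLOW
  req#6 t=1ms: DENY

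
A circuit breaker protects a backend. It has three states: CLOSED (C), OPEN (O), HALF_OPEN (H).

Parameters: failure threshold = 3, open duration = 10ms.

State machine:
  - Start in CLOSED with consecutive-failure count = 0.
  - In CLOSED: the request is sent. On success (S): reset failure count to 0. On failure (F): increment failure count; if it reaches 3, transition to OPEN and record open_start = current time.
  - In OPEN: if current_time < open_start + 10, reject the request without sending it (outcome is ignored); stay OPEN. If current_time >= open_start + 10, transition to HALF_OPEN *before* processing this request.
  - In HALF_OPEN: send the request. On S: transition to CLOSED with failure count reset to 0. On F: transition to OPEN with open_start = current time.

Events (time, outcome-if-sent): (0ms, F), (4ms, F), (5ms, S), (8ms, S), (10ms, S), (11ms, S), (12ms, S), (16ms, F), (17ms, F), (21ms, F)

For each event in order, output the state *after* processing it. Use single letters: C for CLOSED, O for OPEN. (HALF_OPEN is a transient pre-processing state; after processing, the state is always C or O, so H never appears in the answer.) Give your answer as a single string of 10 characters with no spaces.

State after each event:
  event#1 t=0ms outcome=F: state=CLOSED
  event#2 t=4ms outcome=F: state=CLOSED
  event#3 t=5ms outcome=S: state=CLOSED
  event#4 t=8ms outcome=S: state=CLOSED
  event#5 t=10ms outcome=S: state=CLOSED
  event#6 t=11ms outcome=S: state=CLOSED
  event#7 t=12ms outcome=S: state=CLOSED
  event#8 t=16ms outcome=F: state=CLOSED
  event#9 t=17ms outcome=F: state=CLOSED
  event#10 t=21ms outcome=F: state=OPEN

Answer: CCCCCCCCCO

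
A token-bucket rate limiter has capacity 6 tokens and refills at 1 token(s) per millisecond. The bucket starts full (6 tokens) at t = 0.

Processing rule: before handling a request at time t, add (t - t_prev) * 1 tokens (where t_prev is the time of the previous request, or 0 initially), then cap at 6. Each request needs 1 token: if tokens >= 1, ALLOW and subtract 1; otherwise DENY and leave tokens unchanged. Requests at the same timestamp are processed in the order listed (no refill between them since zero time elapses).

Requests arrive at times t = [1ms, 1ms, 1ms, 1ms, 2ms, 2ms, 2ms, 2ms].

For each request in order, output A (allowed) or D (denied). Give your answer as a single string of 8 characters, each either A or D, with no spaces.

Answer: AAAAAAAD

Derivation:
Simulating step by step:
  req#1 t=1ms: ALLOW
  req#2 t=1ms: ALLOW
  req#3 t=1ms: ALLOW
  req#4 t=1ms: ALLOW
  req#5 t=2ms: ALLOW
  req#6 t=2ms: ALLOW
  req#7 t=2ms: ALLOW
  req#8 t=2ms: DENY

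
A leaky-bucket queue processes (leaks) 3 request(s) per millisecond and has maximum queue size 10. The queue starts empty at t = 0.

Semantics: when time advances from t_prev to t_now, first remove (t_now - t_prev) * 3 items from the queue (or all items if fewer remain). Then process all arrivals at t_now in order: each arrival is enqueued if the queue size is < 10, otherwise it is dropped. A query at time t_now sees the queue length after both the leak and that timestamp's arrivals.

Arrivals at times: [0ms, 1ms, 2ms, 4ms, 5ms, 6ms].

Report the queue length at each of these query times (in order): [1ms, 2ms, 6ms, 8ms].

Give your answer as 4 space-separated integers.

Queue lengths at query times:
  query t=1ms: backlog = 1
  query t=2ms: backlog = 1
  query t=6ms: backlog = 1
  query t=8ms: backlog = 0

Answer: 1 1 1 0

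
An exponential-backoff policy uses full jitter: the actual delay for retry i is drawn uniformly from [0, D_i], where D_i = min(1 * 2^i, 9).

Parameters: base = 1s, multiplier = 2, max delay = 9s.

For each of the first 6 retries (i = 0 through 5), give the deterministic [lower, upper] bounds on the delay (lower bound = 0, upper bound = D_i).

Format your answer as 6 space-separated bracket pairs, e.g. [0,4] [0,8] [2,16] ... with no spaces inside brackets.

Computing bounds per retry:
  i=0: D_i=min(1*2^0,9)=1, bounds=[0,1]
  i=1: D_i=min(1*2^1,9)=2, bounds=[0,2]
  i=2: D_i=min(1*2^2,9)=4, bounds=[0,4]
  i=3: D_i=min(1*2^3,9)=8, bounds=[0,8]
  i=4: D_i=min(1*2^4,9)=9, bounds=[0,9]
  i=5: D_i=min(1*2^5,9)=9, bounds=[0,9]

Answer: [0,1] [0,2] [0,4] [0,8] [0,9] [0,9]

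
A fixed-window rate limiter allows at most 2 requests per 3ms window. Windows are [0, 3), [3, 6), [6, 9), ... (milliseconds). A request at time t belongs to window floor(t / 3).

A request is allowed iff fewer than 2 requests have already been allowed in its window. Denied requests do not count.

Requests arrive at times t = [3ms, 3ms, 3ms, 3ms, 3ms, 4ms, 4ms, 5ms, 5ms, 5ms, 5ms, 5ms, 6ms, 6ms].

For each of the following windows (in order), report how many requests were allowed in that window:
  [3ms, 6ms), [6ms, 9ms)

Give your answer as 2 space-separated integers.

Processing requests:
  req#1 t=3ms (window 1): ALLOW
  req#2 t=3ms (window 1): ALLOW
  req#3 t=3ms (window 1): DENY
  req#4 t=3ms (window 1): DENY
  req#5 t=3ms (window 1): DENY
  req#6 t=4ms (window 1): DENY
  req#7 t=4ms (window 1): DENY
  req#8 t=5ms (window 1): DENY
  req#9 t=5ms (window 1): DENY
  req#10 t=5ms (window 1): DENY
  req#11 t=5ms (window 1): DENY
  req#12 t=5ms (window 1): DENY
  req#13 t=6ms (window 2): ALLOW
  req#14 t=6ms (window 2): ALLOW

Allowed counts by window: 2 2

Answer: 2 2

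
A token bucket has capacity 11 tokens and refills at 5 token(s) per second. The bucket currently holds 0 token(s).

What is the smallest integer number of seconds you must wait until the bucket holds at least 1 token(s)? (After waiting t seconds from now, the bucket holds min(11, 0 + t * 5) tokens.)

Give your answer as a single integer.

Answer: 1

Derivation:
Need 0 + t * 5 >= 1, so t >= 1/5.
Smallest integer t = ceil(1/5) = 1.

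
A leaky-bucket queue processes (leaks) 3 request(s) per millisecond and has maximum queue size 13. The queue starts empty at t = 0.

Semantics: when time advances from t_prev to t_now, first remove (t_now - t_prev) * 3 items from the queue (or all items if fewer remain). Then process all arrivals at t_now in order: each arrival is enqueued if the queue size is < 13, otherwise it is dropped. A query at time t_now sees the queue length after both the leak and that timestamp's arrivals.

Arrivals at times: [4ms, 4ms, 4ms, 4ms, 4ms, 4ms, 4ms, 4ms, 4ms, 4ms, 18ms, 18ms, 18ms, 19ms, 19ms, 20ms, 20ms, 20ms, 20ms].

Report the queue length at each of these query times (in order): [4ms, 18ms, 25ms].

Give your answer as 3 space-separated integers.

Answer: 10 3 0

Derivation:
Queue lengths at query times:
  query t=4ms: backlog = 10
  query t=18ms: backlog = 3
  query t=25ms: backlog = 0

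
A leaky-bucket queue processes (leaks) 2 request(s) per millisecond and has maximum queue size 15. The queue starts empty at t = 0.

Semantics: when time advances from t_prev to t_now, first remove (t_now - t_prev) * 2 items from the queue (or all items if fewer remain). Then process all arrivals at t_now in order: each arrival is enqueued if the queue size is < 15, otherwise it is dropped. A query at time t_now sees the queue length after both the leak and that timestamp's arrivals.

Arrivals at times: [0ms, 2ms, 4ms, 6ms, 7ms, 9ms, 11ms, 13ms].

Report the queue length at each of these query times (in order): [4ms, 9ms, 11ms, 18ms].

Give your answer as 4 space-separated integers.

Queue lengths at query times:
  query t=4ms: backlog = 1
  query t=9ms: backlog = 1
  query t=11ms: backlog = 1
  query t=18ms: backlog = 0

Answer: 1 1 1 0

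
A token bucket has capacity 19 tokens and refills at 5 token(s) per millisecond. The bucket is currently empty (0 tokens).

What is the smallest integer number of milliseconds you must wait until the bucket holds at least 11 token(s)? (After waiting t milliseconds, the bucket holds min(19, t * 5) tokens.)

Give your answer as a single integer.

Need t * 5 >= 11, so t >= 11/5.
Smallest integer t = ceil(11/5) = 3.

Answer: 3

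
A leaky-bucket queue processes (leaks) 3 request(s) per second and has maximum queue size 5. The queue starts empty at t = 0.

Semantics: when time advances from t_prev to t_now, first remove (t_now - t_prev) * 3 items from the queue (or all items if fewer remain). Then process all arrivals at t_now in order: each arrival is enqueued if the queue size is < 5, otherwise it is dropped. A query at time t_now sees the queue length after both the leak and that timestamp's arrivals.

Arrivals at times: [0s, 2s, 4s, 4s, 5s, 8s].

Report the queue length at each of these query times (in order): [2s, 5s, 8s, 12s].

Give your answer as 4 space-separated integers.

Answer: 1 1 1 0

Derivation:
Queue lengths at query times:
  query t=2s: backlog = 1
  query t=5s: backlog = 1
  query t=8s: backlog = 1
  query t=12s: backlog = 0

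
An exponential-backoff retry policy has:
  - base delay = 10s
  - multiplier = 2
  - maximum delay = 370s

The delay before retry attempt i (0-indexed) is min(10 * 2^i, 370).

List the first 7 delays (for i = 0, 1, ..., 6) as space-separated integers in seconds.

Computing each delay:
  i=0: min(10*2^0, 370) = 10
  i=1: min(10*2^1, 370) = 20
  i=2: min(10*2^2, 370) = 40
  i=3: min(10*2^3, 370) = 80
  i=4: min(10*2^4, 370) = 160
  i=5: min(10*2^5, 370) = 320
  i=6: min(10*2^6, 370) = 370

Answer: 10 20 40 80 160 320 370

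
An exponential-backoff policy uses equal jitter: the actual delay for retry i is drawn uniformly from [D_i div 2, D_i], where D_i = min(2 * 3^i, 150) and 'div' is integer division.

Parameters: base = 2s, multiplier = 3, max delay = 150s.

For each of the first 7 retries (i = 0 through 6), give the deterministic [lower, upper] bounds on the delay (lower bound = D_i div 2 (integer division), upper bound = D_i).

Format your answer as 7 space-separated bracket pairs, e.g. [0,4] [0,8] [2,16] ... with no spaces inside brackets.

Computing bounds per retry:
  i=0: D_i=min(2*3^0,150)=2, bounds=[1,2]
  i=1: D_i=min(2*3^1,150)=6, bounds=[3,6]
  i=2: D_i=min(2*3^2,150)=18, bounds=[9,18]
  i=3: D_i=min(2*3^3,150)=54, bounds=[27,54]
  i=4: D_i=min(2*3^4,150)=150, bounds=[75,150]
  i=5: D_i=min(2*3^5,150)=150, bounds=[75,150]
  i=6: D_i=min(2*3^6,150)=150, bounds=[75,150]

Answer: [1,2] [3,6] [9,18] [27,54] [75,150] [75,150] [75,150]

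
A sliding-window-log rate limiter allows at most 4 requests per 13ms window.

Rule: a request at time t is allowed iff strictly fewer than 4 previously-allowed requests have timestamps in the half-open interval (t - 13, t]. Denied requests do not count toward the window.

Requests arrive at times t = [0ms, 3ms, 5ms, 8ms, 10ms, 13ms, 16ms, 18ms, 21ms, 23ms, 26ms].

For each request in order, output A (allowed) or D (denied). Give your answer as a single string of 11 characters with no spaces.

Answer: AAAADAAAADA

Derivation:
Tracking allowed requests in the window:
  req#1 t=0ms: ALLOW
  req#2 t=3ms: ALLOW
  req#3 t=5ms: ALLOW
  req#4 t=8ms: ALLOW
  req#5 t=10ms: DENY
  req#6 t=13ms: ALLOW
  req#7 t=16ms: ALLOW
  req#8 t=18ms: ALLOW
  req#9 t=21ms: ALLOW
  req#10 t=23ms: DENY
  req#11 t=26ms: ALLOW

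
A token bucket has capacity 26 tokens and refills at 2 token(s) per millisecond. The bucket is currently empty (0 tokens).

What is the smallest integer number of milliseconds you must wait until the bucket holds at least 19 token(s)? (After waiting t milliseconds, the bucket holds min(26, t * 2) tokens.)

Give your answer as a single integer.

Answer: 10

Derivation:
Need t * 2 >= 19, so t >= 19/2.
Smallest integer t = ceil(19/2) = 10.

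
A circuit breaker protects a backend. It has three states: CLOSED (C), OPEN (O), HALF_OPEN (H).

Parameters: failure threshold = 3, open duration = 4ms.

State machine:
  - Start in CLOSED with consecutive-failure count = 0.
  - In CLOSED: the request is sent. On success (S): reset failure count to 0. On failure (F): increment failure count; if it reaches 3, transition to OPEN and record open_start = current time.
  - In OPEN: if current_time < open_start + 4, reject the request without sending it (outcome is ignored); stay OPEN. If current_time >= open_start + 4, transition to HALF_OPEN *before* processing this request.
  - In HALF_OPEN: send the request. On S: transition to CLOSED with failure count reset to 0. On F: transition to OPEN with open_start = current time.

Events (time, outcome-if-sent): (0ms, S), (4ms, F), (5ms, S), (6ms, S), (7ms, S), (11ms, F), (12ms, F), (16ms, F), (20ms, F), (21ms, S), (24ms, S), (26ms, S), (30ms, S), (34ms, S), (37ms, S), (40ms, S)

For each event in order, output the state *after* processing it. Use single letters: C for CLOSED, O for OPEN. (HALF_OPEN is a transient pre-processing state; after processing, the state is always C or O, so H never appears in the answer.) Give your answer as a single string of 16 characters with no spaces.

Answer: CCCCCCCOOOCCCCCC

Derivation:
State after each event:
  event#1 t=0ms outcome=S: state=CLOSED
  event#2 t=4ms outcome=F: state=CLOSED
  event#3 t=5ms outcome=S: state=CLOSED
  event#4 t=6ms outcome=S: state=CLOSED
  event#5 t=7ms outcome=S: state=CLOSED
  event#6 t=11ms outcome=F: state=CLOSED
  event#7 t=12ms outcome=F: state=CLOSED
  event#8 t=16ms outcome=F: state=OPEN
  event#9 t=20ms outcome=F: state=OPEN
  event#10 t=21ms outcome=S: state=OPEN
  event#11 t=24ms outcome=S: state=CLOSED
  event#12 t=26ms outcome=S: state=CLOSED
  event#13 t=30ms outcome=S: state=CLOSED
  event#14 t=34ms outcome=S: state=CLOSED
  event#15 t=37ms outcome=S: state=CLOSED
  event#16 t=40ms outcome=S: state=CLOSED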